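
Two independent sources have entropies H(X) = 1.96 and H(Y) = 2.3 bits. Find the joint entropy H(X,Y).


For independent variables, H(X,Y) = H(X) + H(Y) = 1.96 + 2.3 = 4.26

4.26 bits


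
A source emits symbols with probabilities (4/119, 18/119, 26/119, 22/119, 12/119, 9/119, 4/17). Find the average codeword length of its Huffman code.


Huffman construction (repeatedly merge the two least-probable nodes; each merge adds 1 bit to every symbol beneath it): 4/119 + 9/119 = 13/119; 12/119 + 13/119 = 25/119; 18/119 + 22/119 = 40/119; 25/119 + 26/119 = 3/7; 4/17 + 40/119 = 4/7; 3/7 + 4/7 = 1. Resulting codeword lengths (in the order the probabilities were given): (4, 3, 2, 3, 3, 4, 2). L_avg = sum(p_i * l_i) = 4/119*4 + 18/119*3 + 26/119*2 + 22/119*3 + 12/119*3 + 9/119*4 + 4/17*2 = 316/119 = 2.6555

2.6555 bits


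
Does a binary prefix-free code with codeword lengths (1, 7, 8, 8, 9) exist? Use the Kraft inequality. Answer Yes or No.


Kraft sum = sum(2^(-l_i)) = 0.5176, need <= 1. Result: satisfied (a binary prefix-free code with these lengths exists)

Yes


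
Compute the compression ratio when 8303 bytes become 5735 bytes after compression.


Ratio = original / compressed = 8303 / 5735 = 1.4478

1.4478


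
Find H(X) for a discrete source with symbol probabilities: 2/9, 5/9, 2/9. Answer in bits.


H = -sum(p_i * log2(p_i)). Terms: -(2/9)*log2(2/9) = 0.482206; -(5/9)*log2(5/9) = 0.471109; -(2/9)*log2(2/9) = 0.482206. H = 0.482206 + 0.471109 + 0.482206 = 1.4355

1.4355 bits


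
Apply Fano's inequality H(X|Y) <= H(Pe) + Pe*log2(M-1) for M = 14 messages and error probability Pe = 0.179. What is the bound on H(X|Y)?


H(Pe) = -Pe*log2(Pe) - (1-Pe)*log2(1-Pe) = -0.179*log2(0.179) - 0.821*log2(0.821) = 0.444272 + 0.233612 = 0.6779. Pe*log2(M-1) = 0.179*log2(13) = 0.662379. Bound = H(Pe) + Pe*log2(M-1) = 0.444272 + 0.233612 + 0.662379 = 1.3403

1.3403 bits


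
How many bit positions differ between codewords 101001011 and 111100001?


Count differing positions: . ^ . ^ . ^ . ^ . = 4 differences

4


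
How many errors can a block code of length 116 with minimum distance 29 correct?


Correction capability = floor((d-1)/2) = floor((29-1)/2) = 14

14 errors


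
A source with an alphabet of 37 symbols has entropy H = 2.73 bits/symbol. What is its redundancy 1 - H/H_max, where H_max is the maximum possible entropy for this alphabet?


H_max = log2(K) = log2(37) = 5.2095 bits/symbol. Redundancy = 1 - H/H_max = 1 - 2.73/5.2095 = 1 - 0.524 = 0.476

0.476


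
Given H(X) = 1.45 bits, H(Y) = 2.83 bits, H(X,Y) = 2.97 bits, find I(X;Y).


I(X;Y) = H(X) + H(Y) - H(X,Y) = 1.45 + 2.83 - 2.97 = 1.31

1.31 bits


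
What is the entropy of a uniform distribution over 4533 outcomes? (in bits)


H = log2(n) = log2(4533) = 12.1463

12.1463 bits


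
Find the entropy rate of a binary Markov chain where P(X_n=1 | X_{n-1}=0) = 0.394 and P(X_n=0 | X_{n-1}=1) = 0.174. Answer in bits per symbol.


Stationary distribution: pi_0 = p10/(p01+p10) = 0.3063, pi_1 = 0.6937. Entropy rate H' = pi_0*H(p01) + pi_1*H(p10) = 0.3063*0.9673 + 0.6937*0.6668 = 0.7588

0.7588 bits/symbol


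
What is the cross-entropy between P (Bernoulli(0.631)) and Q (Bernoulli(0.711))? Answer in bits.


H(P,Q) = -p*log2(q) - (1-p)*log2(1-q). -0.631*log2(0.711) = 0.310502; -0.369*log2(0.289) = 0.660827. H(P,Q) = 0.310502 + 0.660827 = 0.9713

0.9713 bits


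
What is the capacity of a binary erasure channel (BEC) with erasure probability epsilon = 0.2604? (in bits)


C = 1 - epsilon = 1 - 0.2604 = 0.7396

0.7396 bits


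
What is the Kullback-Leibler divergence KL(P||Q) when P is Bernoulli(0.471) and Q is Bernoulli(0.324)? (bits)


KL = p*log2(p/q) + (1-p)*log2((1-p)/(1-q)) = 0.471*log2(0.471/0.324) + 0.529*log2(0.529/0.676) = 0.0671

0.0671 bits


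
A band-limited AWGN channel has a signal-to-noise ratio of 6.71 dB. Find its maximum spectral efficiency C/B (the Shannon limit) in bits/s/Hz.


SNR_linear = 10^(6.71/10) = 4.6881; C/B = log2(1 + SNR_linear) = log2(1 + 4.6881) = 2.508

2.508 bits/s/Hz


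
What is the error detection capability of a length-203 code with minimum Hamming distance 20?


Detection capability = d_min - 1 = 20 - 1 = 19

19 errors


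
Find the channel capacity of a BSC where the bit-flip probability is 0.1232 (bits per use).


H(p) = -p*log2(p) - (1-p)*log2(1-p) = -0.1232*log2(0.1232) - 0.8768*log2(0.8768) = 0.372178 + 0.166312 = 0.5385. C = 1 - H(p) = 1 - 0.5385 = 0.4615

0.4615 bits


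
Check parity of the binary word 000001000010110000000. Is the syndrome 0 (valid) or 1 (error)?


Syndrome = XOR of all bits = 0 XOR 0 XOR 0 XOR 0 XOR 0 XOR 1 XOR 0 XOR 0 XOR 0 XOR 0 XOR 1 XOR 0 XOR 1 XOR 1 XOR 0 XOR 0 XOR 0 XOR 0 XOR 0 XOR 0 XOR 0 = 0

0


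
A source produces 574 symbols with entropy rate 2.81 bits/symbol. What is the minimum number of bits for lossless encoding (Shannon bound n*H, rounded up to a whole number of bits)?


Minimum bits >= n * H = 574 * 2.81 = 1612.94, rounded up to a whole number of bits = 1613

1613 bits


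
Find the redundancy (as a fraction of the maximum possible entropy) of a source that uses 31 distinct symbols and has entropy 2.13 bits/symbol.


H_max = log2(K) = log2(31) = 4.9542 bits/symbol. Redundancy = 1 - H/H_max = 1 - 2.13/4.9542 = 1 - 0.4299 = 0.5701

0.5701


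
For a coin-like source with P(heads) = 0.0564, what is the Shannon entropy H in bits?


H = -p*log2(p) - (1-p)*log2(1-p). -0.0564*log2(0.0564) = 0.233956; -0.9436*log2(0.9436) = 0.079029. H = 0.233956 + 0.079029 = 0.313

0.313 bits


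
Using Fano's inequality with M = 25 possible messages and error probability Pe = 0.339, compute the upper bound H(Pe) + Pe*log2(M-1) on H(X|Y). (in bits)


H(Pe) = -Pe*log2(Pe) - (1-Pe)*log2(1-Pe) = -0.339*log2(0.339) - 0.661*log2(0.661) = 0.529058 + 0.394801 = 0.9239. Pe*log2(M-1) = 0.339*log2(24) = 1.554302. Bound = H(Pe) + Pe*log2(M-1) = 0.529058 + 0.394801 + 1.554302 = 2.4782

2.4782 bits


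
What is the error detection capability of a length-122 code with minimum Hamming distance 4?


Detection capability = d_min - 1 = 4 - 1 = 3

3 errors


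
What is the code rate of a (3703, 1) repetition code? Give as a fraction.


Rate = k/n = 1/3703

1/3703


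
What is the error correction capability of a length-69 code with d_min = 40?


Correction capability = floor((d-1)/2) = floor((40-1)/2) = 19

19 errors


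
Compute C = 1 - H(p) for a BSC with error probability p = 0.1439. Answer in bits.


H(p) = -p*log2(p) - (1-p)*log2(1-p) = -0.1439*log2(0.1439) - 0.8561*log2(0.8561) = 0.402468 + 0.191894 = 0.5944. C = 1 - H(p) = 1 - 0.5944 = 0.4056

0.4056 bits


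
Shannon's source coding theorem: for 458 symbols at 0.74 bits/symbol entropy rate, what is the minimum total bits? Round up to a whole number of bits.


Minimum bits >= n * H = 458 * 0.74 = 338.92, rounded up to a whole number of bits = 339

339 bits


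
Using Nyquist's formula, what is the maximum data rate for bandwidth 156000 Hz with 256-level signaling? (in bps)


Rate = 2 * B * log2(M) = 2 * 156000 * 8.0 = 2496000.0

2496000.0 bps


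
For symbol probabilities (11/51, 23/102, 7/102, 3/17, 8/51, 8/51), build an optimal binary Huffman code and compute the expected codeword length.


Huffman construction (repeatedly merge the two least-probable nodes; each merge adds 1 bit to every symbol beneath it): 7/102 + 8/51 = 23/102; 8/51 + 3/17 = 1/3; 11/51 + 23/102 = 15/34; 23/102 + 1/3 = 19/34; 15/34 + 19/34 = 1. Resulting codeword lengths (in the order the probabilities were given): (2, 2, 3, 3, 3, 3). L_avg = sum(p_i * l_i) = 11/51*2 + 23/102*2 + 7/102*3 + 3/17*3 + 8/51*3 + 8/51*3 = 87/34 = 2.5588

2.5588 bits


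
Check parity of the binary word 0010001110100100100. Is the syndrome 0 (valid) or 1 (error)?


Syndrome = XOR of all bits = 0 XOR 0 XOR 1 XOR 0 XOR 0 XOR 0 XOR 1 XOR 1 XOR 1 XOR 0 XOR 1 XOR 0 XOR 0 XOR 1 XOR 0 XOR 0 XOR 1 XOR 0 XOR 0 = 1

1


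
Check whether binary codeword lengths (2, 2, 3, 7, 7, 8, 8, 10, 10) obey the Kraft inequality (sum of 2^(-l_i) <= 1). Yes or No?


Kraft sum = sum(2^(-l_i)) = 0.6504, need <= 1. Result: satisfied (a binary prefix-free code with these lengths exists)

Yes


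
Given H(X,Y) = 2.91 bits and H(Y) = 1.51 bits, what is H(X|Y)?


H(X|Y) = H(X,Y) - H(Y) = 2.91 - 1.51 = 1.4

1.4 bits


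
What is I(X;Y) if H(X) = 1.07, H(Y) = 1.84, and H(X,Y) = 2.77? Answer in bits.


I(X;Y) = H(X) + H(Y) - H(X,Y) = 1.07 + 1.84 - 2.77 = 0.14

0.14 bits


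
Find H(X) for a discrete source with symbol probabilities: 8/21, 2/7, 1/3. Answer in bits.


H = -sum(p_i * log2(p_i)). Terms: -(8/21)*log2(8/21) = 0.530407; -(2/7)*log2(2/7) = 0.516387; -(1/3)*log2(1/3) = 0.528321. H = 0.530407 + 0.516387 + 0.528321 = 1.5751

1.5751 bits


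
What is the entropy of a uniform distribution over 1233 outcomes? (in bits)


H = log2(n) = log2(1233) = 10.268

10.268 bits


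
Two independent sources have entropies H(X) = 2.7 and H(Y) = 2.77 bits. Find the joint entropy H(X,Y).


For independent variables, H(X,Y) = H(X) + H(Y) = 2.7 + 2.77 = 5.47

5.47 bits


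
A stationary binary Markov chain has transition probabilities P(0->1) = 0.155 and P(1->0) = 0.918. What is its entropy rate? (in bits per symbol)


Stationary distribution: pi_0 = p10/(p01+p10) = 0.8555, pi_1 = 0.1445. Entropy rate H' = pi_0*H(p01) + pi_1*H(p10) = 0.8555*0.6222 + 0.1445*0.4092 = 0.5914

0.5914 bits/symbol


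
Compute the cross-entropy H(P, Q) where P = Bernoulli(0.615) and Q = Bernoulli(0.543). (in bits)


H(P,Q) = -p*log2(q) - (1-p)*log2(1-q). -0.615*log2(0.543) = 0.541800; -0.385*log2(0.457) = 0.434948. H(P,Q) = 0.541800 + 0.434948 = 0.9767

0.9767 bits


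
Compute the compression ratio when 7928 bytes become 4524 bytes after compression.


Ratio = original / compressed = 7928 / 4524 = 1.7524

1.7524


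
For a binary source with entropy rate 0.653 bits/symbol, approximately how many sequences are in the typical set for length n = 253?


log2|A_typical| = nH = 253 * 0.653 = 165.209, so |A_typical| ~ 2^165.209 = 5.406e+49

5.406e+49


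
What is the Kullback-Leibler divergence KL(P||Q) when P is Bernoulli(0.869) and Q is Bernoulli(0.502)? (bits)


KL = p*log2(p/q) + (1-p)*log2((1-p)/(1-q)) = 0.869*log2(0.869/0.502) + 0.131*log2(0.131/0.498) = 0.4356

0.4356 bits


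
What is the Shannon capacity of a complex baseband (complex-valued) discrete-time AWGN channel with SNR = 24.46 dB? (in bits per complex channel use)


SNR_linear = 10^(24.46/10) = 279.2544; C = log2(1 + SNR_linear) = log2(1 + 279.2544) = 8.1306

8.1306 bits/channel use


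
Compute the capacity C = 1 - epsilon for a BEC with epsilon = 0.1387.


C = 1 - epsilon = 1 - 0.1387 = 0.8613

0.8613 bits


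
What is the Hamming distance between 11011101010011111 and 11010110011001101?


Count differing positions: . . . . ^ . ^ ^ . . ^ . ^ . . ^ . = 6 differences

6


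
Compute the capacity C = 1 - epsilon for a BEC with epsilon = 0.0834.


C = 1 - epsilon = 1 - 0.0834 = 0.9166

0.9166 bits


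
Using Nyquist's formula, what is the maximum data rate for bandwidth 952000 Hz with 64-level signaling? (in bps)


Rate = 2 * B * log2(M) = 2 * 952000 * 6.0 = 11424000.0

11424000.0 bps


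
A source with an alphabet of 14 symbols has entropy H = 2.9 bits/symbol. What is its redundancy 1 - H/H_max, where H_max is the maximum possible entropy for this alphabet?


H_max = log2(K) = log2(14) = 3.8074 bits/symbol. Redundancy = 1 - H/H_max = 1 - 2.9/3.8074 = 1 - 0.7617 = 0.2383

0.2383


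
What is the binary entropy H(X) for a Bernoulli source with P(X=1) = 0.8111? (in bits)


H = -p*log2(p) - (1-p)*log2(1-p). -0.8111*log2(0.8111) = 0.244991; -0.1889*log2(0.1889) = 0.454173. H = 0.244991 + 0.454173 = 0.6992

0.6992 bits


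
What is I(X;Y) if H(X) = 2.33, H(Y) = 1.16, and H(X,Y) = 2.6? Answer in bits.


I(X;Y) = H(X) + H(Y) - H(X,Y) = 2.33 + 1.16 - 2.6 = 0.89

0.89 bits


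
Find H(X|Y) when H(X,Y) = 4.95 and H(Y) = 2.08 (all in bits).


H(X|Y) = H(X,Y) - H(Y) = 4.95 - 2.08 = 2.87

2.87 bits


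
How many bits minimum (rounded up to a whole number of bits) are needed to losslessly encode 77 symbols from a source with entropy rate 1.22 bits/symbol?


Minimum bits >= n * H = 77 * 1.22 = 93.94, rounded up to a whole number of bits = 94

94 bits


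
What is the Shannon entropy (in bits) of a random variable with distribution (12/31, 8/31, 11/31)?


H = -sum(p_i * log2(p_i)). Terms: -(12/31)*log2(12/31) = 0.530026; -(8/31)*log2(8/31) = 0.504309; -(11/31)*log2(11/31) = 0.530400. H = 0.530026 + 0.504309 + 0.530400 = 1.5647

1.5647 bits


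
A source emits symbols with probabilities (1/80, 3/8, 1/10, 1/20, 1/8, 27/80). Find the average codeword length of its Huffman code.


Huffman construction (repeatedly merge the two least-probable nodes; each merge adds 1 bit to every symbol beneath it): 1/80 + 1/20 = 1/16; 1/16 + 1/10 = 13/80; 1/8 + 13/80 = 23/80; 23/80 + 27/80 = 5/8; 3/8 + 5/8 = 1. Resulting codeword lengths (in the order the probabilities were given): (5, 1, 4, 5, 3, 2). L_avg = sum(p_i * l_i) = 1/80*5 + 3/8*1 + 1/10*4 + 1/20*5 + 1/8*3 + 27/80*2 = 171/80 = 2.1375

2.1375 bits


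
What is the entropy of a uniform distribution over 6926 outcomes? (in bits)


H = log2(n) = log2(6926) = 12.7578

12.7578 bits


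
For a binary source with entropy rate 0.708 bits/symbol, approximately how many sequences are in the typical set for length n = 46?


log2|A_typical| = nH = 46 * 0.708 = 32.568, so |A_typical| ~ 2^32.568 = 6.367e+09

6.367e+09


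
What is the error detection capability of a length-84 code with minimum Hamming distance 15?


Detection capability = d_min - 1 = 15 - 1 = 14

14 errors


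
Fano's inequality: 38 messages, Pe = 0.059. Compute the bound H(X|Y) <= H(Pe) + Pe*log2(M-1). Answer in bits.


H(Pe) = -Pe*log2(Pe) - (1-Pe)*log2(1-Pe) = -0.059*log2(0.059) - 0.941*log2(0.941) = 0.240905 + 0.082557 = 0.3235. Pe*log2(M-1) = 0.059*log2(37) = 0.307358. Bound = H(Pe) + Pe*log2(M-1) = 0.240905 + 0.082557 + 0.307358 = 0.6308

0.6308 bits


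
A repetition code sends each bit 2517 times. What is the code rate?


Rate = k/n = 1/2517

1/2517


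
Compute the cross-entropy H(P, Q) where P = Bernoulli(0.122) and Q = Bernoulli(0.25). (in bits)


H(P,Q) = -p*log2(q) - (1-p)*log2(1-q). -0.122*log2(0.25) = 0.244000; -0.878*log2(0.75) = 0.364403. H(P,Q) = 0.244000 + 0.364403 = 0.6084

0.6084 bits


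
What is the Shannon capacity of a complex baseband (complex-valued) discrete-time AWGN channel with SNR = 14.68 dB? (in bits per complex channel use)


SNR_linear = 10^(14.68/10) = 29.3765; C = log2(1 + SNR_linear) = log2(1 + 29.3765) = 4.9249

4.9249 bits/channel use


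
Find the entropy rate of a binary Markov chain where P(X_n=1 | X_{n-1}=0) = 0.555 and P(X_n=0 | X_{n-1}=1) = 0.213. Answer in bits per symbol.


Stationary distribution: pi_0 = p10/(p01+p10) = 0.2773, pi_1 = 0.7227. Entropy rate H' = pi_0*H(p01) + pi_1*H(p10) = 0.2773*0.9913 + 0.7227*0.7472 = 0.8149

0.8149 bits/symbol


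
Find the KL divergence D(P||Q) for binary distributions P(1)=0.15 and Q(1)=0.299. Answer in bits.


KL = p*log2(p/q) + (1-p)*log2((1-p)/(1-q)) = 0.15*log2(0.15/0.299) + 0.85*log2(0.85/0.701) = 0.0871

0.0871 bits


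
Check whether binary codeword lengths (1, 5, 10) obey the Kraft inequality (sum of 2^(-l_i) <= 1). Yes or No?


Kraft sum = sum(2^(-l_i)) = 0.5322, need <= 1. Result: satisfied (a binary prefix-free code with these lengths exists)

Yes


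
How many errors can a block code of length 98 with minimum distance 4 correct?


Correction capability = floor((d-1)/2) = floor((4-1)/2) = 1

1 errors


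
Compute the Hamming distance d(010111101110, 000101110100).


Count differing positions: . ^ . . ^ . . ^ ^ . ^ . = 5 differences

5


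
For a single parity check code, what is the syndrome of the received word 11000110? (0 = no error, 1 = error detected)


Syndrome = XOR of all bits = 1 XOR 1 XOR 0 XOR 0 XOR 0 XOR 1 XOR 1 XOR 0 = 0

0


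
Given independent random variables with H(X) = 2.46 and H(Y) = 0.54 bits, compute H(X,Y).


For independent variables, H(X,Y) = H(X) + H(Y) = 2.46 + 0.54 = 3.0

3.0 bits


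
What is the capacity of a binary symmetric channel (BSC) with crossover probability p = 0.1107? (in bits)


H(p) = -p*log2(p) - (1-p)*log2(1-p) = -0.1107*log2(0.1107) - 0.8893*log2(0.8893) = 0.351503 + 0.150521 = 0.502. C = 1 - H(p) = 1 - 0.502 = 0.498

0.498 bits


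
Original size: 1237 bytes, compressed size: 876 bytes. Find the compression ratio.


Ratio = original / compressed = 1237 / 876 = 1.4121

1.4121


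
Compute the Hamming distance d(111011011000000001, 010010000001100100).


Count differing positions: ^ . ^ . . ^ . ^ ^ . . ^ ^ . . ^ . ^ = 9 differences

9


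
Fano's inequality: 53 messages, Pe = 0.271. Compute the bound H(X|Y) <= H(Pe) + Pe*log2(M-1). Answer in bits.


H(Pe) = -Pe*log2(Pe) - (1-Pe)*log2(1-Pe) = -0.271*log2(0.271) - 0.729*log2(0.729) = 0.510465 + 0.332431 = 0.8429. Pe*log2(M-1) = 0.271*log2(52) = 1.544819. Bound = H(Pe) + Pe*log2(M-1) = 0.510465 + 0.332431 + 1.544819 = 2.3877

2.3877 bits


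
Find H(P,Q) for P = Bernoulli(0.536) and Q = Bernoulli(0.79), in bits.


H(P,Q) = -p*log2(q) - (1-p)*log2(1-q). -0.536*log2(0.79) = 0.182280; -0.464*log2(0.21) = 1.044714. H(P,Q) = 0.182280 + 1.044714 = 1.227

1.227 bits


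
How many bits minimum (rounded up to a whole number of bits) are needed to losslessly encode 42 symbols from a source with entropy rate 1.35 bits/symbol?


Minimum bits >= n * H = 42 * 1.35 = 56.7, rounded up to a whole number of bits = 57

57 bits


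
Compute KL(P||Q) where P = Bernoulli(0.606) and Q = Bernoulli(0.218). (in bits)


KL = p*log2(p/q) + (1-p)*log2((1-p)/(1-q)) = 0.606*log2(0.606/0.218) + 0.394*log2(0.394/0.782) = 0.5042

0.5042 bits


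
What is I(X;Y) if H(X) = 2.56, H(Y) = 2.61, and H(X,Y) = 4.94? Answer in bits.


I(X;Y) = H(X) + H(Y) - H(X,Y) = 2.56 + 2.61 - 4.94 = 0.23

0.23 bits


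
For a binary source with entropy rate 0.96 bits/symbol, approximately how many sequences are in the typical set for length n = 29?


log2|A_typical| = nH = 29 * 0.96 = 27.84, so |A_typical| ~ 2^27.84 = 2.403e+08

2.403e+08


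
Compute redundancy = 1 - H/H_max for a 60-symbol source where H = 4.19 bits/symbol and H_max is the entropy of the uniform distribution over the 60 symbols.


H_max = log2(K) = log2(60) = 5.9069 bits/symbol. Redundancy = 1 - H/H_max = 1 - 4.19/5.9069 = 1 - 0.7093 = 0.2907

0.2907


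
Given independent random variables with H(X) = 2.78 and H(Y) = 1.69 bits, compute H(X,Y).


For independent variables, H(X,Y) = H(X) + H(Y) = 2.78 + 1.69 = 4.47

4.47 bits


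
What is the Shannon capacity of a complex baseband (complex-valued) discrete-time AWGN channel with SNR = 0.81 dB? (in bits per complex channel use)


SNR_linear = 10^(0.81/10) = 1.205; C = log2(1 + SNR_linear) = log2(1 + 1.205) = 1.1408

1.1408 bits/channel use


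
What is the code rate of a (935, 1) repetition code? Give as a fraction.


Rate = k/n = 1/935

1/935


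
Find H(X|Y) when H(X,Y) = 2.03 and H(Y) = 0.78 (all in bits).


H(X|Y) = H(X,Y) - H(Y) = 2.03 - 0.78 = 1.25

1.25 bits


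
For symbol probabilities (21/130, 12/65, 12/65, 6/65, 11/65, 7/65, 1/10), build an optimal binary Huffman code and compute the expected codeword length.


Huffman construction (repeatedly merge the two least-probable nodes; each merge adds 1 bit to every symbol beneath it): 6/65 + 1/10 = 5/26; 7/65 + 21/130 = 7/26; 11/65 + 12/65 = 23/65; 12/65 + 5/26 = 49/130; 7/26 + 23/65 = 81/130; 49/130 + 81/130 = 1. Resulting codeword lengths (in the order the probabilities were given): (3, 3, 2, 3, 3, 3, 3). L_avg = sum(p_i * l_i) = 21/130*3 + 12/65*3 + 12/65*2 + 6/65*3 + 11/65*3 + 7/65*3 + 1/10*3 = 183/65 = 2.8154

2.8154 bits


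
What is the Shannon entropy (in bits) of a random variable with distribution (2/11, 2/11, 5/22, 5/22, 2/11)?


H = -sum(p_i * log2(p_i)). Terms: -(2/11)*log2(2/11) = 0.447169; -(2/11)*log2(2/11) = 0.447169; -(5/22)*log2(5/22) = 0.485796; -(5/22)*log2(5/22) = 0.485796; -(2/11)*log2(2/11) = 0.447169. H = 0.447169 + 0.447169 + 0.485796 + 0.485796 + 0.447169 = 2.3131

2.3131 bits


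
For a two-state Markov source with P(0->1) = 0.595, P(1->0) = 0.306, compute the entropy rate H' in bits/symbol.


Stationary distribution: pi_0 = p10/(p01+p10) = 0.3396, pi_1 = 0.6604. Entropy rate H' = pi_0*H(p01) + pi_1*H(p10) = 0.3396*0.9738 + 0.6604*0.8885 = 0.9175

0.9175 bits/symbol


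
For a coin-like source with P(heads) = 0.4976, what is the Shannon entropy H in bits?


H = -p*log2(p) - (1-p)*log2(1-p). -0.4976*log2(0.4976) = 0.501054; -0.5024*log2(0.5024) = 0.498929. H = 0.501054 + 0.498929 = 1.0

1.0 bits


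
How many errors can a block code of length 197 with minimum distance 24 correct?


Correction capability = floor((d-1)/2) = floor((24-1)/2) = 11

11 errors


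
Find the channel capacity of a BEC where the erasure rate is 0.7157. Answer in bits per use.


C = 1 - epsilon = 1 - 0.7157 = 0.2843

0.2843 bits


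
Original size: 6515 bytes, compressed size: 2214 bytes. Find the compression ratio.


Ratio = original / compressed = 6515 / 2214 = 2.9426

2.9426


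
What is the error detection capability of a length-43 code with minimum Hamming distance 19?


Detection capability = d_min - 1 = 19 - 1 = 18

18 errors


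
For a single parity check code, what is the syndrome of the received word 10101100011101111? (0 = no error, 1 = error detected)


Syndrome = XOR of all bits = 1 XOR 0 XOR 1 XOR 0 XOR 1 XOR 1 XOR 0 XOR 0 XOR 0 XOR 1 XOR 1 XOR 1 XOR 0 XOR 1 XOR 1 XOR 1 XOR 1 = 1

1


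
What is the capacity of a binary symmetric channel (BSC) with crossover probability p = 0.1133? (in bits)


H(p) = -p*log2(p) - (1-p)*log2(1-p) = -0.1133*log2(0.1133) - 0.8867*log2(0.8867) = 0.355964 + 0.153827 = 0.5098. C = 1 - H(p) = 1 - 0.5098 = 0.4902

0.4902 bits


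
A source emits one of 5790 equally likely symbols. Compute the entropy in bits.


H = log2(n) = log2(5790) = 12.4993

12.4993 bits


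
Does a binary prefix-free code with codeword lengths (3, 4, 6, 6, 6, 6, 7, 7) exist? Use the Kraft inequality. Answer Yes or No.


Kraft sum = sum(2^(-l_i)) = 0.2656, need <= 1. Result: satisfied (a binary prefix-free code with these lengths exists)

Yes


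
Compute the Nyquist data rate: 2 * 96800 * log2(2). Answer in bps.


Rate = 2 * B * log2(M) = 2 * 96800 * 1.0 = 193600.0

193600.0 bps


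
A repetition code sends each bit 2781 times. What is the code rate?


Rate = k/n = 1/2781

1/2781


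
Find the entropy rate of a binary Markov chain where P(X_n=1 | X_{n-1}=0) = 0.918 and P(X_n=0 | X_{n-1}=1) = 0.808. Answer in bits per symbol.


Stationary distribution: pi_0 = p10/(p01+p10) = 0.4681, pi_1 = 0.5319. Entropy rate H' = pi_0*H(p01) + pi_1*H(p10) = 0.4681*0.4092 + 0.5319*0.7056 = 0.5669

0.5669 bits/symbol


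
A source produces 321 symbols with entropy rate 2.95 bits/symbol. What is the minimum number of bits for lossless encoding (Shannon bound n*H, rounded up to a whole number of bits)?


Minimum bits >= n * H = 321 * 2.95 = 946.95, rounded up to a whole number of bits = 947

947 bits


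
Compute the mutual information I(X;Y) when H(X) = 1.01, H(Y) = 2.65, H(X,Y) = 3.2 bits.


I(X;Y) = H(X) + H(Y) - H(X,Y) = 1.01 + 2.65 - 3.2 = 0.46

0.46 bits


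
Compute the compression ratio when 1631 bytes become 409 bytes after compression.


Ratio = original / compressed = 1631 / 409 = 3.9878

3.9878


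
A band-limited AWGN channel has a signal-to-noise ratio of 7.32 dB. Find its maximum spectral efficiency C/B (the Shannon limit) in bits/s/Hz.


SNR_linear = 10^(7.32/10) = 5.3951; C/B = log2(1 + SNR_linear) = log2(1 + 5.3951) = 2.677

2.677 bits/s/Hz


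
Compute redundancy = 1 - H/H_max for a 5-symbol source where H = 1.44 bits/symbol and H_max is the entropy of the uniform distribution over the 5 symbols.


H_max = log2(K) = log2(5) = 2.3219 bits/symbol. Redundancy = 1 - H/H_max = 1 - 1.44/2.3219 = 1 - 0.6202 = 0.3798

0.3798


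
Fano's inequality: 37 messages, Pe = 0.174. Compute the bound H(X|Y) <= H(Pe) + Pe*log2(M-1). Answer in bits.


H(Pe) = -Pe*log2(Pe) - (1-Pe)*log2(1-Pe) = -0.174*log2(0.174) - 0.826*log2(0.826) = 0.438974 + 0.227799 = 0.6668. Pe*log2(M-1) = 0.174*log2(36) = 0.899567. Bound = H(Pe) + Pe*log2(M-1) = 0.438974 + 0.227799 + 0.899567 = 1.5663

1.5663 bits


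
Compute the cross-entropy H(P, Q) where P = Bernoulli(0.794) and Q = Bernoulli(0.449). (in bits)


H(P,Q) = -p*log2(q) - (1-p)*log2(1-q). -0.794*log2(0.449) = 0.917239; -0.206*log2(0.551) = 0.177134. H(P,Q) = 0.917239 + 0.177134 = 1.0944

1.0944 bits


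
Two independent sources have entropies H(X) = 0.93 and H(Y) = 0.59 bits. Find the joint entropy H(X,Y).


For independent variables, H(X,Y) = H(X) + H(Y) = 0.93 + 0.59 = 1.52

1.52 bits


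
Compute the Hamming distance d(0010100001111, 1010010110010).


Count differing positions: ^ . . . ^ ^ . ^ ^ ^ ^ . ^ = 8 differences

8


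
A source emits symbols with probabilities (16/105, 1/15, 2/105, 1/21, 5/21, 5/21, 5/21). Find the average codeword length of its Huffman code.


Huffman construction (repeatedly merge the two least-probable nodes; each merge adds 1 bit to every symbol beneath it): 2/105 + 1/21 = 1/15; 1/15 + 1/15 = 2/15; 2/15 + 16/105 = 2/7; 5/21 + 5/21 = 10/21; 5/21 + 2/7 = 11/21; 10/21 + 11/21 = 1. Resulting codeword lengths (in the order the probabilities were given): (3, 4, 5, 5, 2, 2, 2). L_avg = sum(p_i * l_i) = 16/105*3 + 1/15*4 + 2/105*5 + 1/21*5 + 5/21*2 + 5/21*2 + 5/21*2 = 87/35 = 2.4857

2.4857 bits


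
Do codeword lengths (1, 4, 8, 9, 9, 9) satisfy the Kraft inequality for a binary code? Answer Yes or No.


Kraft sum = sum(2^(-l_i)) = 0.5723, need <= 1. Result: satisfied (a binary prefix-free code with these lengths exists)

Yes


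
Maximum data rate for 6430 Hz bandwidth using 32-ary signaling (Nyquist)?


Rate = 2 * B * log2(M) = 2 * 6430 * 5.0 = 64300.0

64300.0 bps


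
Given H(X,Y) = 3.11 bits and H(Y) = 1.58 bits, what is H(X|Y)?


H(X|Y) = H(X,Y) - H(Y) = 3.11 - 1.58 = 1.53

1.53 bits


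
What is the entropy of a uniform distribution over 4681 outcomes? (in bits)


H = log2(n) = log2(4681) = 12.1926

12.1926 bits


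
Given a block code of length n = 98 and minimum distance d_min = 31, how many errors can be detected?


Detection capability = d_min - 1 = 31 - 1 = 30

30 errors


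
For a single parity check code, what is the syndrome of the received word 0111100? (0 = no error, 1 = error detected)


Syndrome = XOR of all bits = 0 XOR 1 XOR 1 XOR 1 XOR 1 XOR 0 XOR 0 = 0

0


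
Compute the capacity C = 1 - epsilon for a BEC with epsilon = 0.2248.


C = 1 - epsilon = 1 - 0.2248 = 0.7752

0.7752 bits


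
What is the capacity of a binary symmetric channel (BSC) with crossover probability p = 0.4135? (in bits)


H(p) = -p*log2(p) - (1-p)*log2(1-p) = -0.4135*log2(0.4135) - 0.5865*log2(0.5865) = 0.526816 + 0.451486 = 0.9783. C = 1 - H(p) = 1 - 0.9783 = 0.0217

0.0217 bits


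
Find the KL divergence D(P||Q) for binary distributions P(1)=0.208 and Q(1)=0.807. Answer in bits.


KL = p*log2(p/q) + (1-p)*log2((1-p)/(1-q)) = 0.208*log2(0.208/0.807) + 0.792*log2(0.792/0.193) = 1.2064

1.2064 bits


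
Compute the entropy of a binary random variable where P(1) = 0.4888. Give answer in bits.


H = -p*log2(p) - (1-p)*log2(1-p). -0.4888*log2(0.4888) = 0.504776; -0.5112*log2(0.5112) = 0.494862. H = 0.504776 + 0.494862 = 0.9996

0.9996 bits


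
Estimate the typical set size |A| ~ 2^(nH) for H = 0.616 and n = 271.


log2|A_typical| = nH = 271 * 0.616 = 166.936, so |A_typical| ~ 2^166.936 = 1.790e+50

1.790e+50


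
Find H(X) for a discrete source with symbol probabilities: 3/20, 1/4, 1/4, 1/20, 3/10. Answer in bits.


H = -sum(p_i * log2(p_i)). Terms: -(3/20)*log2(3/20) = 0.410545; -(1/4)*log2(1/4) = 0.500000; -(1/4)*log2(1/4) = 0.500000; -(1/20)*log2(1/20) = 0.216096; -(3/10)*log2(3/10) = 0.521090. H = 0.410545 + 0.500000 + 0.500000 + 0.216096 + 0.521090 = 2.1477

2.1477 bits


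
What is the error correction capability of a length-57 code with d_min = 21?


Correction capability = floor((d-1)/2) = floor((21-1)/2) = 10

10 errors


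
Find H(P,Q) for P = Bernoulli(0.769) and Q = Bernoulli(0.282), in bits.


H(P,Q) = -p*log2(q) - (1-p)*log2(1-q). -0.769*log2(0.282) = 1.404373; -0.231*log2(0.718) = 0.110405. H(P,Q) = 1.404373 + 0.110405 = 1.5148

1.5148 bits


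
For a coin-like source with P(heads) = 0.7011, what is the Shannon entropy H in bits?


H = -p*log2(p) - (1-p)*log2(1-p). -0.7011*log2(0.7011) = 0.359179; -0.2989*log2(0.2989) = 0.520763. H = 0.359179 + 0.520763 = 0.8799

0.8799 bits


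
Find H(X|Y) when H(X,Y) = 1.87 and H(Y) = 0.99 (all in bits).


H(X|Y) = H(X,Y) - H(Y) = 1.87 - 0.99 = 0.88

0.88 bits


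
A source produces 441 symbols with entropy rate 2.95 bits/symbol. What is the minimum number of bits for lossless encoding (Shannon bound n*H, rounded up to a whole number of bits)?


Minimum bits >= n * H = 441 * 2.95 = 1300.95, rounded up to a whole number of bits = 1301

1301 bits


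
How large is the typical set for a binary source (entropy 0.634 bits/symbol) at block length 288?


log2|A_typical| = nH = 288 * 0.634 = 182.592, so |A_typical| ~ 2^182.592 = 9.240e+54

9.240e+54


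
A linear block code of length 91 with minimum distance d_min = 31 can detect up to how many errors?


Detection capability = d_min - 1 = 31 - 1 = 30

30 errors


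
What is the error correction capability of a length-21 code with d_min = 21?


Correction capability = floor((d-1)/2) = floor((21-1)/2) = 10

10 errors


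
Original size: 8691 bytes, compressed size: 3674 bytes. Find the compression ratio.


Ratio = original / compressed = 8691 / 3674 = 2.3655

2.3655


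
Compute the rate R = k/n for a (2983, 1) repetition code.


Rate = k/n = 1/2983

1/2983


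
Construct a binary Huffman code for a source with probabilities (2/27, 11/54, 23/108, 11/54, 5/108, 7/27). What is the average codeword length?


Huffman construction (repeatedly merge the two least-probable nodes; each merge adds 1 bit to every symbol beneath it): 5/108 + 2/27 = 13/108; 13/108 + 11/54 = 35/108; 11/54 + 23/108 = 5/12; 7/27 + 35/108 = 7/12; 5/12 + 7/12 = 1. Resulting codeword lengths (in the order the probabilities were given): (4, 3, 2, 2, 4, 2). L_avg = sum(p_i * l_i) = 2/27*4 + 11/54*3 + 23/108*2 + 11/54*2 + 5/108*4 + 7/27*2 = 22/9 = 2.4444

2.4444 bits


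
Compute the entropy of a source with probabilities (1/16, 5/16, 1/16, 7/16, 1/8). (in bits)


H = -sum(p_i * log2(p_i)). Terms: -(1/16)*log2(1/16) = 0.250000; -(5/16)*log2(5/16) = 0.524397; -(1/16)*log2(1/16) = 0.250000; -(7/16)*log2(7/16) = 0.521782; -(1/8)*log2(1/8) = 0.375000. H = 0.250000 + 0.524397 + 0.250000 + 0.521782 + 0.375000 = 1.9212

1.9212 bits


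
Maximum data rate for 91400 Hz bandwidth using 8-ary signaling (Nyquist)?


Rate = 2 * B * log2(M) = 2 * 91400 * 3.0 = 548400.0

548400.0 bps


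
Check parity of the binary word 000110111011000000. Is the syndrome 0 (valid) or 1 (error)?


Syndrome = XOR of all bits = 0 XOR 0 XOR 0 XOR 1 XOR 1 XOR 0 XOR 1 XOR 1 XOR 1 XOR 0 XOR 1 XOR 1 XOR 0 XOR 0 XOR 0 XOR 0 XOR 0 XOR 0 = 1

1


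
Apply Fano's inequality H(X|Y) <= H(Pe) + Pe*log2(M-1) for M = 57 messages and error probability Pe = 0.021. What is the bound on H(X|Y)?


H(Pe) = -Pe*log2(Pe) - (1-Pe)*log2(1-Pe) = -0.021*log2(0.021) - 0.979*log2(0.979) = 0.117043 + 0.029976 = 0.147. Pe*log2(M-1) = 0.021*log2(56) = 0.121954. Bound = H(Pe) + Pe*log2(M-1) = 0.117043 + 0.029976 + 0.121954 = 0.269

0.269 bits


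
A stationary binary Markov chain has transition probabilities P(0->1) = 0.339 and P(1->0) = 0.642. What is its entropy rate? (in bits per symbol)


Stationary distribution: pi_0 = p10/(p01+p10) = 0.6544, pi_1 = 0.3456. Entropy rate H' = pi_0*H(p01) + pi_1*H(p10) = 0.6544*0.9239 + 0.3456*0.941 = 0.9298

0.9298 bits/symbol


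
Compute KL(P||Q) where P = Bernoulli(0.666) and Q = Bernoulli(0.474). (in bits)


KL = p*log2(p/q) + (1-p)*log2((1-p)/(1-q)) = 0.666*log2(0.666/0.474) + 0.334*log2(0.334/0.526) = 0.1079

0.1079 bits


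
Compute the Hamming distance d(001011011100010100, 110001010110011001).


Count differing positions: ^ ^ ^ . ^ . . . ^ . ^ . . . ^ ^ . ^ = 9 differences

9


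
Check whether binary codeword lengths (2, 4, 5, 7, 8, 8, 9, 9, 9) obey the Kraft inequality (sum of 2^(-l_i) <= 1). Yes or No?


Kraft sum = sum(2^(-l_i)) = 0.3652, need <= 1. Result: satisfied (a binary prefix-free code with these lengths exists)

Yes


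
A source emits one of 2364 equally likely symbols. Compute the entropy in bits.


H = log2(n) = log2(2364) = 11.207

11.207 bits


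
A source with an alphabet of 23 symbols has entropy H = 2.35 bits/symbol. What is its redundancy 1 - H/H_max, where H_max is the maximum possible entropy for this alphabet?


H_max = log2(K) = log2(23) = 4.5236 bits/symbol. Redundancy = 1 - H/H_max = 1 - 2.35/4.5236 = 1 - 0.5195 = 0.4805

0.4805


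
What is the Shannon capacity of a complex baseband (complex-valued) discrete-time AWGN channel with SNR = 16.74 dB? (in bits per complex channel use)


SNR_linear = 10^(16.74/10) = 47.2063; C = log2(1 + SNR_linear) = log2(1 + 47.2063) = 5.5911

5.5911 bits/channel use


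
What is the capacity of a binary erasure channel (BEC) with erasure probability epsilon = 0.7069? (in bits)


C = 1 - epsilon = 1 - 0.7069 = 0.2931

0.2931 bits


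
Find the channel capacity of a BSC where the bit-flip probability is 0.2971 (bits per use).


H(p) = -p*log2(p) - (1-p)*log2(1-p) = -0.2971*log2(0.2971) - 0.7029*log2(0.7029) = 0.520216 + 0.357501 = 0.8777. C = 1 - H(p) = 1 - 0.8777 = 0.1223

0.1223 bits


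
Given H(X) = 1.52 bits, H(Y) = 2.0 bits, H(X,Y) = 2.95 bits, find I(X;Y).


I(X;Y) = H(X) + H(Y) - H(X,Y) = 1.52 + 2.0 - 2.95 = 0.57

0.57 bits


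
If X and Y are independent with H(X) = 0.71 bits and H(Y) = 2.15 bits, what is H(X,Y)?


For independent variables, H(X,Y) = H(X) + H(Y) = 0.71 + 2.15 = 2.86

2.86 bits


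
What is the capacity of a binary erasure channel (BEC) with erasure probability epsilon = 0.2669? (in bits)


C = 1 - epsilon = 1 - 0.2669 = 0.7331

0.7331 bits


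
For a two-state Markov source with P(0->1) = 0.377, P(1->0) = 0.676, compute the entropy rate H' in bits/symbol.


Stationary distribution: pi_0 = p10/(p01+p10) = 0.642, pi_1 = 0.358. Entropy rate H' = pi_0*H(p01) + pi_1*H(p10) = 0.642*0.9559 + 0.358*0.9087 = 0.939

0.939 bits/symbol


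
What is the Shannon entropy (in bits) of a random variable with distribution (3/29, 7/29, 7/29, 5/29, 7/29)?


H = -sum(p_i * log2(p_i)). Terms: -(3/29)*log2(3/29) = 0.338588; -(7/29)*log2(7/29) = 0.494979; -(7/29)*log2(7/29) = 0.494979; -(5/29)*log2(5/29) = 0.437251; -(7/29)*log2(7/29) = 0.494979. H = 0.338588 + 0.494979 + 0.494979 + 0.437251 + 0.494979 = 2.2608

2.2608 bits


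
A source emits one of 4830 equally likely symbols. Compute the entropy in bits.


H = log2(n) = log2(4830) = 12.2378

12.2378 bits


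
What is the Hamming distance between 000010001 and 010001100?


Count differing positions: . ^ . . ^ ^ ^ . ^ = 5 differences

5


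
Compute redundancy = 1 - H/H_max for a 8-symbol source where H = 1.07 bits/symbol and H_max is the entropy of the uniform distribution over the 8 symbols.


H_max = log2(K) = log2(8) = 3.0 bits/symbol. Redundancy = 1 - H/H_max = 1 - 1.07/3.0 = 1 - 0.3567 = 0.6433

0.6433


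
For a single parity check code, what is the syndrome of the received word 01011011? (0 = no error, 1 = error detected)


Syndrome = XOR of all bits = 0 XOR 1 XOR 0 XOR 1 XOR 1 XOR 0 XOR 1 XOR 1 = 1

1


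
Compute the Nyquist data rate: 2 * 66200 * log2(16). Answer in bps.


Rate = 2 * B * log2(M) = 2 * 66200 * 4.0 = 529600.0

529600.0 bps


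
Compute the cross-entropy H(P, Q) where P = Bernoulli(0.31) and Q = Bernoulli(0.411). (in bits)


H(P,Q) = -p*log2(q) - (1-p)*log2(1-q). -0.31*log2(0.411) = 0.397665; -0.69*log2(0.589) = 0.526926. H(P,Q) = 0.397665 + 0.526926 = 0.9246

0.9246 bits


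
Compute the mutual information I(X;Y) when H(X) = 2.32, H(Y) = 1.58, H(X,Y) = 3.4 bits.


I(X;Y) = H(X) + H(Y) - H(X,Y) = 2.32 + 1.58 - 3.4 = 0.5

0.5 bits


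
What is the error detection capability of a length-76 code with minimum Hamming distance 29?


Detection capability = d_min - 1 = 29 - 1 = 28

28 errors


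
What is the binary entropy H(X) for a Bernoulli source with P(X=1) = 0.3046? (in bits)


H = -p*log2(p) - (1-p)*log2(1-p). -0.3046*log2(0.3046) = 0.522393; -0.6954*log2(0.6954) = 0.364449. H = 0.522393 + 0.364449 = 0.8868

0.8868 bits


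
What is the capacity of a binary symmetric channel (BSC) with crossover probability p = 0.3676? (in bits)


H(p) = -p*log2(p) - (1-p)*log2(1-p) = -0.3676*log2(0.3676) - 0.6324*log2(0.6324) = 0.530738 + 0.418074 = 0.9488. C = 1 - H(p) = 1 - 0.9488 = 0.0512

0.0512 bits


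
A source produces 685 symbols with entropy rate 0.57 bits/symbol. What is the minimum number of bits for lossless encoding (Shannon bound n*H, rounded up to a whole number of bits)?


Minimum bits >= n * H = 685 * 0.57 = 390.45, rounded up to a whole number of bits = 391

391 bits


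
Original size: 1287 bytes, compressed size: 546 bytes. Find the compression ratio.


Ratio = original / compressed = 1287 / 546 = 2.3571

2.3571


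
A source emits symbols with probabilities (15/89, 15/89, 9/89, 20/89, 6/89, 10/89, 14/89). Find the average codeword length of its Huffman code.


Huffman construction (repeatedly merge the two least-probable nodes; each merge adds 1 bit to every symbol beneath it): 6/89 + 9/89 = 15/89; 10/89 + 14/89 = 24/89; 15/89 + 15/89 = 30/89; 15/89 + 20/89 = 35/89; 24/89 + 30/89 = 54/89; 35/89 + 54/89 = 1. Resulting codeword lengths (in the order the probabilities were given): (3, 3, 3, 2, 3, 3, 3). L_avg = sum(p_i * l_i) = 15/89*3 + 15/89*3 + 9/89*3 + 20/89*2 + 6/89*3 + 10/89*3 + 14/89*3 = 247/89 = 2.7753

2.7753 bits


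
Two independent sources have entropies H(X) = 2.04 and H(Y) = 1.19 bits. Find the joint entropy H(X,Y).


For independent variables, H(X,Y) = H(X) + H(Y) = 2.04 + 1.19 = 3.23

3.23 bits


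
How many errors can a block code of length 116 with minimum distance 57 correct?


Correction capability = floor((d-1)/2) = floor((57-1)/2) = 28

28 errors


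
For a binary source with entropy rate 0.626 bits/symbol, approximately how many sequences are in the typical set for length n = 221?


log2|A_typical| = nH = 221 * 0.626 = 138.346, so |A_typical| ~ 2^138.346 = 4.429e+41

4.429e+41


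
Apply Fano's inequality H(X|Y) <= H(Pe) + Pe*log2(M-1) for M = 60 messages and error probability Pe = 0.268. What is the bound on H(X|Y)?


H(Pe) = -Pe*log2(Pe) - (1-Pe)*log2(1-Pe) = -0.268*log2(0.268) - 0.732*log2(0.732) = 0.509118 + 0.329462 = 0.8386. Pe*log2(M-1) = 0.268*log2(59) = 1.576548. Bound = H(Pe) + Pe*log2(M-1) = 0.509118 + 0.329462 + 1.576548 = 2.4151

2.4151 bits


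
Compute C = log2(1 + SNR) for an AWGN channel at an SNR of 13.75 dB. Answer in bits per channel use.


SNR_linear = 10^(13.75/10) = 23.7137; C = log2(1 + SNR_linear) = log2(1 + 23.7137) = 4.6272

4.6272 bits/channel use


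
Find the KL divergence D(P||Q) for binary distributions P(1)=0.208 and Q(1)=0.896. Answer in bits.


KL = p*log2(p/q) + (1-p)*log2((1-p)/(1-q)) = 0.208*log2(0.208/0.896) + 0.792*log2(0.792/0.104) = 1.8815

1.8815 bits
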